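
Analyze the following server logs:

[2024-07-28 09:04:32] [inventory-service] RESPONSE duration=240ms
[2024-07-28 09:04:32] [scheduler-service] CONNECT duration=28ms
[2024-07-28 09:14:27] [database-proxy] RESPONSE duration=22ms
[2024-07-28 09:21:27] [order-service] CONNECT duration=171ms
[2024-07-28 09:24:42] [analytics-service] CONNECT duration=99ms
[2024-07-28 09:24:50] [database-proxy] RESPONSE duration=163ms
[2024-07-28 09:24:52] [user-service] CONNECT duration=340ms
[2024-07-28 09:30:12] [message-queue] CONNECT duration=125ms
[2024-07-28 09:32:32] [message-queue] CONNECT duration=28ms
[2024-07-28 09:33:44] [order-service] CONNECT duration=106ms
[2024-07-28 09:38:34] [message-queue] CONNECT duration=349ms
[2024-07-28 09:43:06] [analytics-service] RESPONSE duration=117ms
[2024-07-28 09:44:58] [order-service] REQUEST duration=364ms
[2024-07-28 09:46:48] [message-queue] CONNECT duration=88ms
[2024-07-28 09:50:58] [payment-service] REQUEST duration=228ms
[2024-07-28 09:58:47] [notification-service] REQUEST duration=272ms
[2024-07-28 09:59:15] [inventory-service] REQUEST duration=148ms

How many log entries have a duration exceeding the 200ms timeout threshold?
6

To count timeouts:

1. Threshold: 200ms
2. Extract duration from each log entry
3. Count entries where duration > 200
4. Timeout count: 6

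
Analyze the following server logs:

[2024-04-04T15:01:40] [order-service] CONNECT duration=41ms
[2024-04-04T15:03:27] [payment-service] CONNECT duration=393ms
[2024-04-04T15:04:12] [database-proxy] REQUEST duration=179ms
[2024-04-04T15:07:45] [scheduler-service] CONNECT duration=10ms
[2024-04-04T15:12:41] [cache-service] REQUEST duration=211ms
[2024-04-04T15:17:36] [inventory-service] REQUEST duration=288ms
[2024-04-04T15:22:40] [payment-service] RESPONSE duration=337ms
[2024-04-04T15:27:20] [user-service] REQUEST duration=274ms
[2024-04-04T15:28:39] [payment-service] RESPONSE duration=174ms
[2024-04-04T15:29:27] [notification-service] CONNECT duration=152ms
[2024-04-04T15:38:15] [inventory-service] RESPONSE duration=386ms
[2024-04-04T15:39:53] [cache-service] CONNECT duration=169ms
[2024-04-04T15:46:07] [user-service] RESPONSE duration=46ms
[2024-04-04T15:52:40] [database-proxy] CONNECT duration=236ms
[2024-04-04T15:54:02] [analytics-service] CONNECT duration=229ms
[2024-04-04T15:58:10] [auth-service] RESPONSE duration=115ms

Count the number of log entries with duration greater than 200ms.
8

To count timeouts:

1. Threshold: 200ms
2. Extract duration from each log entry
3. Count entries where duration > 200
4. Timeout count: 8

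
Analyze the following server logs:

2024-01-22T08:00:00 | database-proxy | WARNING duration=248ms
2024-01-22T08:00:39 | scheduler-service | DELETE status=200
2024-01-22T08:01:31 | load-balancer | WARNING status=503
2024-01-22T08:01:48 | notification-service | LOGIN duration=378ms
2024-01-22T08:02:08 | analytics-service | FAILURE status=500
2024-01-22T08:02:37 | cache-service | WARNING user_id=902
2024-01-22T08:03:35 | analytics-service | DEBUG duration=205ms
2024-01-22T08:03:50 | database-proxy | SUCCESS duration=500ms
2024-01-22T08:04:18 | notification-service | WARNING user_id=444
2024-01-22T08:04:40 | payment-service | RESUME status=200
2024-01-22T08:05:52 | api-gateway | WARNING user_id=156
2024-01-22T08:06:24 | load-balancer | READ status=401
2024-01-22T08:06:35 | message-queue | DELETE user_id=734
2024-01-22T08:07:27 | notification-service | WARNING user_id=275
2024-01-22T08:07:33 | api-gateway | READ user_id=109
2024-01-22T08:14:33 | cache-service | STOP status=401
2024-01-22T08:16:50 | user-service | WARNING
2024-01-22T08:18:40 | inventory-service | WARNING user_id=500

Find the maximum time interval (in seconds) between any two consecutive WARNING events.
563

To find the longest gap:

1. Extract all WARNING events in chronological order
2. Calculate time differences between consecutive events
3. Find the maximum difference
4. Longest gap: 563 seconds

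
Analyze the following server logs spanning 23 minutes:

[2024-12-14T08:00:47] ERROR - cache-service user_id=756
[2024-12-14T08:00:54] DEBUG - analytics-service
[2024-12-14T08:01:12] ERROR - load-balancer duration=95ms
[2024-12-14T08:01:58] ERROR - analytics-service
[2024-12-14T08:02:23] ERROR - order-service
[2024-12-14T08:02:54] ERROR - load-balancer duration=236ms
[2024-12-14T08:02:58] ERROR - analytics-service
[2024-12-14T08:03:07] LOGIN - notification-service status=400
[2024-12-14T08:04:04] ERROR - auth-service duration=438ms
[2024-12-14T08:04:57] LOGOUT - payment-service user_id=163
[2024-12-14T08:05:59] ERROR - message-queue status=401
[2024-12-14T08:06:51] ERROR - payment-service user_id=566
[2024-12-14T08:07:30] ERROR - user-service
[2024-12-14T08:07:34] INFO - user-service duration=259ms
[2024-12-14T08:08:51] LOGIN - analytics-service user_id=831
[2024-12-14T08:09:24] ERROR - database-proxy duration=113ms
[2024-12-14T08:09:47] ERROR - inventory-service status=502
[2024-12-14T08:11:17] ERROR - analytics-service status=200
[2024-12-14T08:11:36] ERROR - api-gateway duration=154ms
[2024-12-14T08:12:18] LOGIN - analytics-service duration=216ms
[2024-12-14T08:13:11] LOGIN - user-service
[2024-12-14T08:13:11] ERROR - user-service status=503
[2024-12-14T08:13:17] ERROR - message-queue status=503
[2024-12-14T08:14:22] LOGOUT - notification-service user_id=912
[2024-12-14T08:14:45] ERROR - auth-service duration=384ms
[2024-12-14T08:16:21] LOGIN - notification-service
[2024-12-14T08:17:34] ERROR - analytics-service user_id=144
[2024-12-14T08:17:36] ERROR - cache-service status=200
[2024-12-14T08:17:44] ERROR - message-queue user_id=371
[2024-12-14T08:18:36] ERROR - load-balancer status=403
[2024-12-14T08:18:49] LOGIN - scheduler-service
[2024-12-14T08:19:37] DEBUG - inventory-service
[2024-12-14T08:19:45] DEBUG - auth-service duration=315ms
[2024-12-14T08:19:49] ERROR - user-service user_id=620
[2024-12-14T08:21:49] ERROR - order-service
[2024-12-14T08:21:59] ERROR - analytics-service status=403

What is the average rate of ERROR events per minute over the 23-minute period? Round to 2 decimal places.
1.04

To calculate the rate:

1. Count total ERROR events: 24
2. Total time period: 23 minutes
3. Rate = 24 / 23 = 1.04 events per minute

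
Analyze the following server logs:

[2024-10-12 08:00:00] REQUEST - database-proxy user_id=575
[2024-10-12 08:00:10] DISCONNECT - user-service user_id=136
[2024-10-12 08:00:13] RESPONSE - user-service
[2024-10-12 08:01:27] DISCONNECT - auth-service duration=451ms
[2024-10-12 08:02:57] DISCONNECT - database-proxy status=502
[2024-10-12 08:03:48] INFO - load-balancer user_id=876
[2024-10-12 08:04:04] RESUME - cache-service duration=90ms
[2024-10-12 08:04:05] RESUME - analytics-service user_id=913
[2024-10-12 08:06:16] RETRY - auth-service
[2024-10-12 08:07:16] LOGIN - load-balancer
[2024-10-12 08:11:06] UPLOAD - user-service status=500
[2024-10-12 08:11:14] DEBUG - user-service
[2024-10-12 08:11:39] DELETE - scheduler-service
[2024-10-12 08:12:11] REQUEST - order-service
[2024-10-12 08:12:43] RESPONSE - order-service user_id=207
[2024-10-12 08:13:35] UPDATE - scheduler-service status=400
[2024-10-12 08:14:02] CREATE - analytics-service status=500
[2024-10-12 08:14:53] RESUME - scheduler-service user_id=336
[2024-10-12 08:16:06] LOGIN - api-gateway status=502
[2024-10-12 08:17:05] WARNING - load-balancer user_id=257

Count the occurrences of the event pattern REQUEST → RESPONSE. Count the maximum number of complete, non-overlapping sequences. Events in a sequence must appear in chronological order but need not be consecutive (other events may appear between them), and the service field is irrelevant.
2

To count sequences:

1. Look for pattern: REQUEST → RESPONSE
2. Greedily scan the log in chronological order, matching each sequence element in turn (ignoring service)
3. Each time the full pattern completes, increment the count and restart matching from the next event
4. Complete non-overlapping sequences found: 2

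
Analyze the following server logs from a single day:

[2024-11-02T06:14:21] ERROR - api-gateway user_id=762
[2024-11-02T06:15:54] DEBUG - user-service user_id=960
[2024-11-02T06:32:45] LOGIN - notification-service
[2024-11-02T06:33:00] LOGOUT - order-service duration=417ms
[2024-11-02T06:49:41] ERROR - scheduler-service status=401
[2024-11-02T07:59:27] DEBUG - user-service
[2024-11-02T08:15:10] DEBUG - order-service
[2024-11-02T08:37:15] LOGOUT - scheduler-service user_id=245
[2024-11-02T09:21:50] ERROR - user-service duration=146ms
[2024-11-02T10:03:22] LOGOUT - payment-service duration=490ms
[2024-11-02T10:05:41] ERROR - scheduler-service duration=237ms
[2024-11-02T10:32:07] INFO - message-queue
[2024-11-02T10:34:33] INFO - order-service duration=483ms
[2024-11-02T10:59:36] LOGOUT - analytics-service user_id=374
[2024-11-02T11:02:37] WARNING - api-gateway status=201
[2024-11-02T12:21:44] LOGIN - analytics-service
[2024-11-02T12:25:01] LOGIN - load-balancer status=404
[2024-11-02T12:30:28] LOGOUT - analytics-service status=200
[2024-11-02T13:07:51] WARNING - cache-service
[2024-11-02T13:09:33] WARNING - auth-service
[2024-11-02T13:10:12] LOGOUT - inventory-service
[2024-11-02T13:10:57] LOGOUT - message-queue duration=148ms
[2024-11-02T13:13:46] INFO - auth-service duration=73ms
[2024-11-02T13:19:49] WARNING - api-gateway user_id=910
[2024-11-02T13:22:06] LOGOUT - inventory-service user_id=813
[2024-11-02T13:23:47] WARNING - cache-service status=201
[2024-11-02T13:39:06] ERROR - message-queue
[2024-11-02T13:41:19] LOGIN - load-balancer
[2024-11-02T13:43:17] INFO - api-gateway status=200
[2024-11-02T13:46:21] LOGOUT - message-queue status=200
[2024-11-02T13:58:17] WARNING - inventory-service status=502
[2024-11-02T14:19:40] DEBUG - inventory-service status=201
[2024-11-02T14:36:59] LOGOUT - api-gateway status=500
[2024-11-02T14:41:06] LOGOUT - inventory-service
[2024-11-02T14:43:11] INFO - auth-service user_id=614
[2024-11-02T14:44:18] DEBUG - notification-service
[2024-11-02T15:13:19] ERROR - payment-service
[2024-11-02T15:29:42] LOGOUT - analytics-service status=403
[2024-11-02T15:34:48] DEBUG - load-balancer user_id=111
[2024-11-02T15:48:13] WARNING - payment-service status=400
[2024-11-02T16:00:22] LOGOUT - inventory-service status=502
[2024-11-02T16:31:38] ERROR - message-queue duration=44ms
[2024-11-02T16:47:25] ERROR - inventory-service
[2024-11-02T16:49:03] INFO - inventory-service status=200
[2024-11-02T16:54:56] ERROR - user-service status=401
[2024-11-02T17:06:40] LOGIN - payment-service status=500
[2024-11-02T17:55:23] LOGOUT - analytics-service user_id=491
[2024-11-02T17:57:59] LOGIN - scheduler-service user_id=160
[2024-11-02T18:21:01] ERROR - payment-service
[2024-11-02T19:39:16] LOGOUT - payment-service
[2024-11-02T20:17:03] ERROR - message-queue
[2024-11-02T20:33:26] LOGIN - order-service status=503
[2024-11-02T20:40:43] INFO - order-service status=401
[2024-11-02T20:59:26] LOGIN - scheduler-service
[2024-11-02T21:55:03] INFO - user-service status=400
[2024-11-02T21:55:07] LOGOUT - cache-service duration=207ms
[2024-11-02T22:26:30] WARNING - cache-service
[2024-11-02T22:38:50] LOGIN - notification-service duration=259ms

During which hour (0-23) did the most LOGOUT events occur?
13

To find the peak hour:

1. Group all LOGOUT events by hour
2. Count events in each hour
3. Find hour with maximum count
4. Peak hour: 13 (with 4 events)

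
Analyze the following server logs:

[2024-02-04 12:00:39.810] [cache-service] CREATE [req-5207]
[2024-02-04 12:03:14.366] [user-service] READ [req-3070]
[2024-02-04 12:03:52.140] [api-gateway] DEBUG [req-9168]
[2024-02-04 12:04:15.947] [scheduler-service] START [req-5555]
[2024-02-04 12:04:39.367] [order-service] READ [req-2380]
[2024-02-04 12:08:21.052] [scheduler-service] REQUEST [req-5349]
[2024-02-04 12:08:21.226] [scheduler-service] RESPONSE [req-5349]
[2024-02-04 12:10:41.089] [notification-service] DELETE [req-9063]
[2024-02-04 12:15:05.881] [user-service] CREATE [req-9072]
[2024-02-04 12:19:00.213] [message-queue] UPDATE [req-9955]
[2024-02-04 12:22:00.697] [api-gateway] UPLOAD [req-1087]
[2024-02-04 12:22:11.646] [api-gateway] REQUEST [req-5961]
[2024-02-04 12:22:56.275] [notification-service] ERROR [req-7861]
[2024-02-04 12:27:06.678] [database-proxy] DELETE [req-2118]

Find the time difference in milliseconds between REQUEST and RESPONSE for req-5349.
174

To calculate latency:

1. Find REQUEST with id req-5349: 2024-02-04 12:08:21.052
2. Find RESPONSE with id req-5349: 2024-02-04 12:08:21.226
3. Latency: 2024-02-04 12:08:21.226 - 2024-02-04 12:08:21.052 = 174ms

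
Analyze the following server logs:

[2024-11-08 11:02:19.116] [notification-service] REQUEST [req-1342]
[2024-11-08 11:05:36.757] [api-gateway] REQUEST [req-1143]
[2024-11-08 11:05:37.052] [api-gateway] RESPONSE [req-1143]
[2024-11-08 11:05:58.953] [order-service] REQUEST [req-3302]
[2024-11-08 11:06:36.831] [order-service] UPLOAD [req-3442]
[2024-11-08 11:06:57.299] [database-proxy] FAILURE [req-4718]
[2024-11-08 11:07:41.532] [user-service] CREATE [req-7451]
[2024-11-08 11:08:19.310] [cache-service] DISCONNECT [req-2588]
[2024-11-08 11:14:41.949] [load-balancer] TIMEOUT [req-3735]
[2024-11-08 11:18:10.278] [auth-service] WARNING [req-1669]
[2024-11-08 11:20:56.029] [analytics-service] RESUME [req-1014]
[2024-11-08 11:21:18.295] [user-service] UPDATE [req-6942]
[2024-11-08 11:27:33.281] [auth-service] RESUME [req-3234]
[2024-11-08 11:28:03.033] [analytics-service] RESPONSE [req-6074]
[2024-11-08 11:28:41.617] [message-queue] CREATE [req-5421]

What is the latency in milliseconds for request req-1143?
295

To calculate latency:

1. Find REQUEST with id req-1143: 2024-11-08 11:05:36.757
2. Find RESPONSE with id req-1143: 2024-11-08 11:05:37.052
3. Latency: 2024-11-08 11:05:37.052 - 2024-11-08 11:05:36.757 = 295ms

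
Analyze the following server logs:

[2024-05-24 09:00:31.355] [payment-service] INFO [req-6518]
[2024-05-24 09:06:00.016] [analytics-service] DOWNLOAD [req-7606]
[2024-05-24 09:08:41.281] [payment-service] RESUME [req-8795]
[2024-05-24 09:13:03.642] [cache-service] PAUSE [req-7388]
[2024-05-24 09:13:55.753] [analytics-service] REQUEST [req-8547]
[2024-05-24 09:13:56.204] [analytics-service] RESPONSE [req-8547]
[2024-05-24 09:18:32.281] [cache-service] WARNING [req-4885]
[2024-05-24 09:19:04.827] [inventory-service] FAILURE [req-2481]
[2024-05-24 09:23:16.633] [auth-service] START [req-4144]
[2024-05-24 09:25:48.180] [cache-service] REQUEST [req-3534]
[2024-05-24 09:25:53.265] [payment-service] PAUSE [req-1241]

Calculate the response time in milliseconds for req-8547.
451

To calculate latency:

1. Find REQUEST with id req-8547: 2024-05-24 09:13:55.753
2. Find RESPONSE with id req-8547: 2024-05-24 09:13:56.204
3. Latency: 2024-05-24 09:13:56.204 - 2024-05-24 09:13:55.753 = 451ms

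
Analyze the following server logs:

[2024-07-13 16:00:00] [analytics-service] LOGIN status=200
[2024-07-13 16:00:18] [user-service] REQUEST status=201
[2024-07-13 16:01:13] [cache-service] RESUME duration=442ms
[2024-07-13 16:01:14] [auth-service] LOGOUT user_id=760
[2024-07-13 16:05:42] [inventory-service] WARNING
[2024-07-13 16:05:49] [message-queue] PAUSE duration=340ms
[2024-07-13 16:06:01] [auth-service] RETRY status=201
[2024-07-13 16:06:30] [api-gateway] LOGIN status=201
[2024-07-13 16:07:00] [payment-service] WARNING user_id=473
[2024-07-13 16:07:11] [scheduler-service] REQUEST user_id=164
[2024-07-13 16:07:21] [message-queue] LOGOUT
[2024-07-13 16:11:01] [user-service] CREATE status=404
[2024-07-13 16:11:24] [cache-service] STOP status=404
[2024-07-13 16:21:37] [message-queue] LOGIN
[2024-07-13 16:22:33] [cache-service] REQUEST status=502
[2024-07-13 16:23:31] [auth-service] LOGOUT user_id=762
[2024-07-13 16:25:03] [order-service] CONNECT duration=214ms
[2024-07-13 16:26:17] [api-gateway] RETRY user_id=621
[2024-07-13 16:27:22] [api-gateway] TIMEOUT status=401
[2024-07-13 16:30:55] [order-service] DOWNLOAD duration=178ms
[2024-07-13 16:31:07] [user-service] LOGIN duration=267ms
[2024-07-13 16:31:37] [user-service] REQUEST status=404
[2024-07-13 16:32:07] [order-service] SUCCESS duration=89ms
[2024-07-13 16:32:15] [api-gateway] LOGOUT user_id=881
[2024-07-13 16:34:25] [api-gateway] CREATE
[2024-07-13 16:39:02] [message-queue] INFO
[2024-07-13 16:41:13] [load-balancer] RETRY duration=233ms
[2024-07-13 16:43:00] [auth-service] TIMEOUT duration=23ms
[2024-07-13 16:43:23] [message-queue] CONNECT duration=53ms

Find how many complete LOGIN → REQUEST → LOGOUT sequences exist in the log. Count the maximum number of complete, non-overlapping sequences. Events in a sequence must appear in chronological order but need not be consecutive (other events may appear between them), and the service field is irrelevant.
4

To count sequences:

1. Look for pattern: LOGIN → REQUEST → LOGOUT
2. Greedily scan the log in chronological order, matching each sequence element in turn (ignoring service)
3. Each time the full pattern completes, increment the count and restart matching from the next event
4. Complete non-overlapping sequences found: 4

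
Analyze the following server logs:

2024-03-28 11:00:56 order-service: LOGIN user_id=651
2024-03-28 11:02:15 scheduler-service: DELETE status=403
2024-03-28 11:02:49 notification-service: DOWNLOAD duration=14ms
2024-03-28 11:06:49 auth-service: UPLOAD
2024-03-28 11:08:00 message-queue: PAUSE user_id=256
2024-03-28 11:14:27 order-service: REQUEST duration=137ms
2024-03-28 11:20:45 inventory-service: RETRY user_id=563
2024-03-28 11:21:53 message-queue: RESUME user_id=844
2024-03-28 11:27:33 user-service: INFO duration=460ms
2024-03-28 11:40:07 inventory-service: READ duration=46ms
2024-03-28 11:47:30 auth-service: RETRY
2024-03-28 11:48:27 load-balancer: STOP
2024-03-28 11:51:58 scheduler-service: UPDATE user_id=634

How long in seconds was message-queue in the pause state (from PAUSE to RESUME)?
833

To calculate state duration:

1. Find PAUSE event for message-queue: 2024-03-28 11:08:00
2. Find RESUME event for message-queue: 2024-03-28 11:21:53
3. Calculate duration: 2024-03-28 11:21:53 - 2024-03-28 11:08:00 = 833 seconds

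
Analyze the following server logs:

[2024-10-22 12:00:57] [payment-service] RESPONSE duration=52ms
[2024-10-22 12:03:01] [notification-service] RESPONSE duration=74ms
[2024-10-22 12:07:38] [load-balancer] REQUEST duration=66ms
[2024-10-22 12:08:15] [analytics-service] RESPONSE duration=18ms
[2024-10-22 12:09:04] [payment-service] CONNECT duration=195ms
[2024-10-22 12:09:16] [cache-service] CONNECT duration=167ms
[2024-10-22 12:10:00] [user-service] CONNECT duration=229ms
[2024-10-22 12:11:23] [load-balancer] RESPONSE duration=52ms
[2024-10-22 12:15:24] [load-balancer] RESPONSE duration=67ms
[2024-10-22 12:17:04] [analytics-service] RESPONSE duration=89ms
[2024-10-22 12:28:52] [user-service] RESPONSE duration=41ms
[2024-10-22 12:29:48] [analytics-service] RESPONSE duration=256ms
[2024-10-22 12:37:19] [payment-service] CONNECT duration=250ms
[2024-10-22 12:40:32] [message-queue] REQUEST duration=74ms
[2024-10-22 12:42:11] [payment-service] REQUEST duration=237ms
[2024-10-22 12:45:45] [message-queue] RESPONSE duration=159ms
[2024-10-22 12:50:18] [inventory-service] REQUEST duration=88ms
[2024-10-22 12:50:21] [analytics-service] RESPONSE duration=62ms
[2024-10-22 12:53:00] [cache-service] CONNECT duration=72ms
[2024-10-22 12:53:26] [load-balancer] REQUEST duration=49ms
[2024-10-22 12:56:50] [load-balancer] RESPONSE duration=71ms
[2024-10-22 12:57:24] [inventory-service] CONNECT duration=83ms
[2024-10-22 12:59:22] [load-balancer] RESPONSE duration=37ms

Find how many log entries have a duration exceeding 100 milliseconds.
7

To count timeouts:

1. Threshold: 100ms
2. Extract duration from each log entry
3. Count entries where duration > 100
4. Timeout count: 7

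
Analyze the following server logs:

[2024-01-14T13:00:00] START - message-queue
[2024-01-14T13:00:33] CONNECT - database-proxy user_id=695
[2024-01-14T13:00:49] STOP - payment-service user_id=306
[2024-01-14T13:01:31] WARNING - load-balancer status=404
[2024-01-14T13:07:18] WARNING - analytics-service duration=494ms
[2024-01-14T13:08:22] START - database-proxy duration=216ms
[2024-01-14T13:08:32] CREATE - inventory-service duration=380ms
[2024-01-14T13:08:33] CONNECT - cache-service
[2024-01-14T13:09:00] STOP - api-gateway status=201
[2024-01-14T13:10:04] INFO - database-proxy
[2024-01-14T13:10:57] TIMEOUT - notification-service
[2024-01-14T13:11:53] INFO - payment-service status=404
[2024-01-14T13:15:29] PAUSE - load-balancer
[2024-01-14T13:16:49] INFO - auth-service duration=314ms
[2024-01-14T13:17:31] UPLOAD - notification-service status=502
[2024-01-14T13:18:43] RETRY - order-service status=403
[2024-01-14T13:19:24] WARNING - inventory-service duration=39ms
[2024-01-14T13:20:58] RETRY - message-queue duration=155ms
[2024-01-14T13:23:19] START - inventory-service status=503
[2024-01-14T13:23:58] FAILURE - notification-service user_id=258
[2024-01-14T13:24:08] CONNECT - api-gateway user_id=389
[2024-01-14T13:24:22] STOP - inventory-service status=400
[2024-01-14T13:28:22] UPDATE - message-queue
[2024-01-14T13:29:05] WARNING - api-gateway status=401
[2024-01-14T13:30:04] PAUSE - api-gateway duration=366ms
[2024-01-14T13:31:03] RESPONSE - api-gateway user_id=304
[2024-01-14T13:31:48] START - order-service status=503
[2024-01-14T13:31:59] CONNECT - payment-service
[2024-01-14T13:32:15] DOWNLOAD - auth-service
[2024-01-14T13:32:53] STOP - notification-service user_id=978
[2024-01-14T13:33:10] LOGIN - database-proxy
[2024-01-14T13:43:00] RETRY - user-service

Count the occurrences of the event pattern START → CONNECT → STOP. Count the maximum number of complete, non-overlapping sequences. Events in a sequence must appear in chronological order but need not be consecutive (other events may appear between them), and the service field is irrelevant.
4

To count sequences:

1. Look for pattern: START → CONNECT → STOP
2. Greedily scan the log in chronological order, matching each sequence element in turn (ignoring service)
3. Each time the full pattern completes, increment the count and restart matching from the next event
4. Complete non-overlapping sequences found: 4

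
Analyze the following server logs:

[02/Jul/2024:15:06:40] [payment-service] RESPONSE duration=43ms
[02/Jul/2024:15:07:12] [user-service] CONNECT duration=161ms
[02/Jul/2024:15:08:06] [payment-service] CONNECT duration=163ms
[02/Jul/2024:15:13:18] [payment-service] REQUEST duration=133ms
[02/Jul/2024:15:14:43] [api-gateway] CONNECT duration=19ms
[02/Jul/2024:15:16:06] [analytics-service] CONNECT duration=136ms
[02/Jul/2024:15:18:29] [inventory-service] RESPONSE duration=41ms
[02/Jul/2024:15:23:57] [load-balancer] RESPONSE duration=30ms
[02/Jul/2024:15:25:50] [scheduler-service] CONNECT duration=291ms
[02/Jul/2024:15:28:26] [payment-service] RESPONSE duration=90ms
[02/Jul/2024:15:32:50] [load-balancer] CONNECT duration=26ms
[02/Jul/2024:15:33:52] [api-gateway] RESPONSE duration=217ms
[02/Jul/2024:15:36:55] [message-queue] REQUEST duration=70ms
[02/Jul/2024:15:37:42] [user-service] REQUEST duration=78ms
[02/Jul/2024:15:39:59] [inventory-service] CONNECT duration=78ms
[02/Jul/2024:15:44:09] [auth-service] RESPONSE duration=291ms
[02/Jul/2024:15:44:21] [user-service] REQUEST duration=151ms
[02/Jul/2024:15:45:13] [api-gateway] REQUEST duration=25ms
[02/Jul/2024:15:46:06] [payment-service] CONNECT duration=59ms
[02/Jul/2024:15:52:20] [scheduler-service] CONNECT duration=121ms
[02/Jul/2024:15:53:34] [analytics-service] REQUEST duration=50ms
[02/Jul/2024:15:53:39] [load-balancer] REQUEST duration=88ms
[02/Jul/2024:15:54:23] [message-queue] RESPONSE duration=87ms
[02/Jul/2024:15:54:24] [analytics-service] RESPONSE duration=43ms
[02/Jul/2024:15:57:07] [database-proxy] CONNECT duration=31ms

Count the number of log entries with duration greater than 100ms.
9

To count timeouts:

1. Threshold: 100ms
2. Extract duration from each log entry
3. Count entries where duration > 100
4. Timeout count: 9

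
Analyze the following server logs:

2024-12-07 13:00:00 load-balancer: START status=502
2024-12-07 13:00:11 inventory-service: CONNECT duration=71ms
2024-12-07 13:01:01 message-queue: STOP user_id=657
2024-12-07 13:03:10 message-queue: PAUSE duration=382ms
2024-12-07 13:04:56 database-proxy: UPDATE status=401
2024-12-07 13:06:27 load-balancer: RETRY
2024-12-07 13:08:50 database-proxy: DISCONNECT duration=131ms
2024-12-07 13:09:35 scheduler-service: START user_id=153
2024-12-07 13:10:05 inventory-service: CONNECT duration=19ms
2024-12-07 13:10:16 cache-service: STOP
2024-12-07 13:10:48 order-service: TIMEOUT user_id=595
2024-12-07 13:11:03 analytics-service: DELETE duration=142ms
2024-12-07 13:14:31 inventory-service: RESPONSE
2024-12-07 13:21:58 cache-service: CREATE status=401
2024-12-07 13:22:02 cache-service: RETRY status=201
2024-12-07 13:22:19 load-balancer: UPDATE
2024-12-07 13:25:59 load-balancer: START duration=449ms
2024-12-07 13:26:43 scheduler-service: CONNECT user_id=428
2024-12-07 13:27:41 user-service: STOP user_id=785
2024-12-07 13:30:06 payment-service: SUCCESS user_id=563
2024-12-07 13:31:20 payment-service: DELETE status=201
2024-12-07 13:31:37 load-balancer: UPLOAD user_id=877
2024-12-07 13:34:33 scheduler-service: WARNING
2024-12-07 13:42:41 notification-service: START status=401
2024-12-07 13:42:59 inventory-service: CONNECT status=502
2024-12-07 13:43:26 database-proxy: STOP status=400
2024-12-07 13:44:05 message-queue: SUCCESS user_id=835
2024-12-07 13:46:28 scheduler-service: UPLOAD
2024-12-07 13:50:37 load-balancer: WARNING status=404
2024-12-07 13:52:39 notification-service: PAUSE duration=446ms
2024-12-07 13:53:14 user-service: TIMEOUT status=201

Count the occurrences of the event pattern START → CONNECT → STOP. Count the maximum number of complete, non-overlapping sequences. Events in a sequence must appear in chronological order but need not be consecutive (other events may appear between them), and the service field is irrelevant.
4

To count sequences:

1. Look for pattern: START → CONNECT → STOP
2. Greedily scan the log in chronological order, matching each sequence element in turn (ignoring service)
3. Each time the full pattern completes, increment the count and restart matching from the next event
4. Complete non-overlapping sequences found: 4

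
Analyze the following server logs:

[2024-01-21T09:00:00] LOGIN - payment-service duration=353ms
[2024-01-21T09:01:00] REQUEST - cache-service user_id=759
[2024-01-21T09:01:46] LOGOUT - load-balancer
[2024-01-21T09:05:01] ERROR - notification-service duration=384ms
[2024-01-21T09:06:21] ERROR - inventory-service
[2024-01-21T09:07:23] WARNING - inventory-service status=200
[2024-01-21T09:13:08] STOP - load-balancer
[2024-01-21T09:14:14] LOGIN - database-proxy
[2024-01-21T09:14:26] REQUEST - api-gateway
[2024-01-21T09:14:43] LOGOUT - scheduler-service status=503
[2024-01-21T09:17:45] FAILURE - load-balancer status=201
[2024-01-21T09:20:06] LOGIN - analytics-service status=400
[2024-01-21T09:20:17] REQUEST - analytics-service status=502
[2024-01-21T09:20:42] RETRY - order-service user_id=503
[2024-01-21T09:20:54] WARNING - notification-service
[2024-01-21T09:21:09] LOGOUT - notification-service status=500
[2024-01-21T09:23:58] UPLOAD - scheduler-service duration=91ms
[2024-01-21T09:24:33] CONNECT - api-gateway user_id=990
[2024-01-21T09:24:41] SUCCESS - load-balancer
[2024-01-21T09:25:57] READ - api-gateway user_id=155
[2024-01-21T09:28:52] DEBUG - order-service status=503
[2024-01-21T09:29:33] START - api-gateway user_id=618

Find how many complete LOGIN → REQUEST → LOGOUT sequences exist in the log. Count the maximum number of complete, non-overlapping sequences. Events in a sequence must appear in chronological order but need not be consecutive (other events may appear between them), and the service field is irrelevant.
3

To count sequences:

1. Look for pattern: LOGIN → REQUEST → LOGOUT
2. Greedily scan the log in chronological order, matching each sequence element in turn (ignoring service)
3. Each time the full pattern completes, increment the count and restart matching from the next event
4. Complete non-overlapping sequences found: 3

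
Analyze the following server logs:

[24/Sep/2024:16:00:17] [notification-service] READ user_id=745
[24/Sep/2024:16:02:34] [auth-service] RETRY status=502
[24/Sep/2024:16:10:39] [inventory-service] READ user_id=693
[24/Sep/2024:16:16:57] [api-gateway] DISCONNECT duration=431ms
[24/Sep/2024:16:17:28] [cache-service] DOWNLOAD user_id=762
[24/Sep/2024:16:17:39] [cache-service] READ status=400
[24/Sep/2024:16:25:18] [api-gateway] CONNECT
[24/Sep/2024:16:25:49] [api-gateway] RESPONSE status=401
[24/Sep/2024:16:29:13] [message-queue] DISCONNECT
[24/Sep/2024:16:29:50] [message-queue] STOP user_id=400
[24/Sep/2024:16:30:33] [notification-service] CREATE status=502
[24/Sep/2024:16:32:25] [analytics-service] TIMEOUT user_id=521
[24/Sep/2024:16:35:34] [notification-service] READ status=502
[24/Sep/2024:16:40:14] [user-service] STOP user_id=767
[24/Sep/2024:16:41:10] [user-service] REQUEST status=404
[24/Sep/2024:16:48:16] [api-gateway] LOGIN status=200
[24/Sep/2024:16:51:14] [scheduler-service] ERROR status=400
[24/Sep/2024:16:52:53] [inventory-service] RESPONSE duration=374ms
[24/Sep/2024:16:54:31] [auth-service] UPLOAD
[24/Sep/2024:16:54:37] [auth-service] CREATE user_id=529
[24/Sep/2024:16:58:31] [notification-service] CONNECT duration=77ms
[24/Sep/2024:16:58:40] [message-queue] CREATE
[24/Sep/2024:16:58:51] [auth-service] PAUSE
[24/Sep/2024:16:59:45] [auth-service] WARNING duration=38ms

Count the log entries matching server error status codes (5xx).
3

To find matching entries:

1. Pattern to match: server error status codes (5xx)
2. Scan each log entry for the pattern
3. Count matches: 3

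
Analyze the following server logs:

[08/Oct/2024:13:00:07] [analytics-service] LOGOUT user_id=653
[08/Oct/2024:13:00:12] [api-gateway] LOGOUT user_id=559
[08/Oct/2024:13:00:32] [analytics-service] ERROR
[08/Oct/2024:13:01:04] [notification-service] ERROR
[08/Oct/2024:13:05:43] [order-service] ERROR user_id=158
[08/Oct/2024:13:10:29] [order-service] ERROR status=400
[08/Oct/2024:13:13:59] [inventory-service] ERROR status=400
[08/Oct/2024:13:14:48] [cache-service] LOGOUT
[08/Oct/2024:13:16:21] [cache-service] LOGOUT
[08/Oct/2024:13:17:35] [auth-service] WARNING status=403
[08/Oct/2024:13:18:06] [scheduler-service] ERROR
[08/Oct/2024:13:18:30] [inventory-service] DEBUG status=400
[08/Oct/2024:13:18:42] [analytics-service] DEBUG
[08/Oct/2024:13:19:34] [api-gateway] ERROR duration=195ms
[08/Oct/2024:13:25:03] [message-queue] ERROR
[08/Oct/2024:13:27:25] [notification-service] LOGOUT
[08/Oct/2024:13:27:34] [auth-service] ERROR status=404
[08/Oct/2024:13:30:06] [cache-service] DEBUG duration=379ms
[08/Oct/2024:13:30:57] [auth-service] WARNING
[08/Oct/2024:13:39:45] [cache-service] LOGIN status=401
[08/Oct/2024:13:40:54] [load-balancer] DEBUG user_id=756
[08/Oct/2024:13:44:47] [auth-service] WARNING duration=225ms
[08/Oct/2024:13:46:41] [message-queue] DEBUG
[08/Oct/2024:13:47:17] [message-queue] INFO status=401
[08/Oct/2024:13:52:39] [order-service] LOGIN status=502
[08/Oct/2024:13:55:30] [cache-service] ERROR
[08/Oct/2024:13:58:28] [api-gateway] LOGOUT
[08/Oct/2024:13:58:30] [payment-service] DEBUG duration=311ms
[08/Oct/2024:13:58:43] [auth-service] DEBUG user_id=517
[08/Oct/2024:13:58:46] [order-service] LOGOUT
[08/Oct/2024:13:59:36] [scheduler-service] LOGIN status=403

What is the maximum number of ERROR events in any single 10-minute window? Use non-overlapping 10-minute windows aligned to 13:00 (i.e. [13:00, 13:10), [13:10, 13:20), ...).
4

To find the burst window:

1. Divide the log period into non-overlapping 10-minute windows starting at 13:00
2. Count ERROR events in each window
3. Find the window with maximum count
4. Maximum events in a window: 4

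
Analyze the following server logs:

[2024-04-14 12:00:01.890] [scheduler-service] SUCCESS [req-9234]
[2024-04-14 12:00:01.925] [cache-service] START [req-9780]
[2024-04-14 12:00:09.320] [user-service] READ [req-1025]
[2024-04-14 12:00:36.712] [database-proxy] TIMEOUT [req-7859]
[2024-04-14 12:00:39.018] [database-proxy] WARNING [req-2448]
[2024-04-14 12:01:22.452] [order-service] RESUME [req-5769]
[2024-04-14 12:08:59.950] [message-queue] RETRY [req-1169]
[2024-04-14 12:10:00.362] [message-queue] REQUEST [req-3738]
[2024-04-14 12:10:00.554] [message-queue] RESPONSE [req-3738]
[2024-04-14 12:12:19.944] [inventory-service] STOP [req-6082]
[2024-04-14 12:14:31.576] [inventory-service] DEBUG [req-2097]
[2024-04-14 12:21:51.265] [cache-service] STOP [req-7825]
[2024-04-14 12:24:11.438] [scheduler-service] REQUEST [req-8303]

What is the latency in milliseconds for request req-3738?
192

To calculate latency:

1. Find REQUEST with id req-3738: 2024-04-14 12:10:00.362
2. Find RESPONSE with id req-3738: 2024-04-14 12:10:00.554
3. Latency: 2024-04-14 12:10:00.554 - 2024-04-14 12:10:00.362 = 192ms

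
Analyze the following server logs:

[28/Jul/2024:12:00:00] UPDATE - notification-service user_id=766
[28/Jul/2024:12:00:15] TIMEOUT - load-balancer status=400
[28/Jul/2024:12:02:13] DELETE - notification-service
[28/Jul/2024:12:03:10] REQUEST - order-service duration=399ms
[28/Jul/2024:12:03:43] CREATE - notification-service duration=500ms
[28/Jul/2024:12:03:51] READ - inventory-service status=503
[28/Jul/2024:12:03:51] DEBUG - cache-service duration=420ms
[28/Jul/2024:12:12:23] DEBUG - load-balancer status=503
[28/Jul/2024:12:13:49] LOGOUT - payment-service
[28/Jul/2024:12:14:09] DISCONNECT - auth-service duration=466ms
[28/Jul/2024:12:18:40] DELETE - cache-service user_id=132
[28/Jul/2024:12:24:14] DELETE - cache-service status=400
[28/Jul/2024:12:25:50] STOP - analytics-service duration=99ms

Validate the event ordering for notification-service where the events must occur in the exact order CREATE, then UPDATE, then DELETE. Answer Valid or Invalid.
Invalid

To validate ordering:

1. Required order: CREATE → UPDATE → DELETE
2. Rule: the events must occur in the exact order CREATE, then UPDATE, then DELETE
3. Check actual order of events for notification-service
4. Result: Invalid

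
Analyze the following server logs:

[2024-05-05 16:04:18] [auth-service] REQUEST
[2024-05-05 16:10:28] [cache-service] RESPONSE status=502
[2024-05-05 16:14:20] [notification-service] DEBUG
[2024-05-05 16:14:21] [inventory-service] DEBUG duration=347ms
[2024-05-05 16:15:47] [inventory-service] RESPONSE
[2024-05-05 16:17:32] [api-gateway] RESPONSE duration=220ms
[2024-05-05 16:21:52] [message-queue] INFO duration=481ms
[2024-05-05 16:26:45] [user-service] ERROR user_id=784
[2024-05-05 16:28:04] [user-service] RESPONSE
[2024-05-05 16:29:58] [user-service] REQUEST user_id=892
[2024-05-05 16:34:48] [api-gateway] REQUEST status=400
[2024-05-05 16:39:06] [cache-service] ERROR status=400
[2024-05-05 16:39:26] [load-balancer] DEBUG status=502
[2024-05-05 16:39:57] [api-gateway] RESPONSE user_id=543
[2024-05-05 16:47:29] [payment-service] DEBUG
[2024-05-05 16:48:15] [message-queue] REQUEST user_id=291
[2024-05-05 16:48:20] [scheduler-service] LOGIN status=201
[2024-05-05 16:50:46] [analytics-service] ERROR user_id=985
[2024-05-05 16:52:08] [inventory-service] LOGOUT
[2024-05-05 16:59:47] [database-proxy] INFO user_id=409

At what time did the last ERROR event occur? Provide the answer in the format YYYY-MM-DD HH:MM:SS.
2024-05-05 16:50:46

To find the last event:

1. Filter for all ERROR events
2. Sort by timestamp
3. Select the last one
4. Timestamp: 2024-05-05 16:50:46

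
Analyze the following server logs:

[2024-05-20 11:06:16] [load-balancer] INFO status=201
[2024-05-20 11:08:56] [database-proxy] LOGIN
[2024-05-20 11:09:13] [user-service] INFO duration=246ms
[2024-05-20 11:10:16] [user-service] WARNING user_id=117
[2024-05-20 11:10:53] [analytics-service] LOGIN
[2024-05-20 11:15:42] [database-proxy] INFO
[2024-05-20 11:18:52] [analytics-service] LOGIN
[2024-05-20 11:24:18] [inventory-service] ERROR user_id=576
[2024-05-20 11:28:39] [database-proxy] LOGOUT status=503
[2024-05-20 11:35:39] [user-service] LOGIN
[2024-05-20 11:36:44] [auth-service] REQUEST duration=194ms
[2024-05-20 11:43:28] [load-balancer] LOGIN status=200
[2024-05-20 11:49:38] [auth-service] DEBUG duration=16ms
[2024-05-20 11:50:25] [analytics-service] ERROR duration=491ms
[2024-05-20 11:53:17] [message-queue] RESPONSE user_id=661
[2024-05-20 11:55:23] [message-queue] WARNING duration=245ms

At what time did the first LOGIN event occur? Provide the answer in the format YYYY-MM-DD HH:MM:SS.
2024-05-20 11:08:56

To find the first event:

1. Filter for all LOGIN events
2. Sort by timestamp
3. Select the first one
4. Timestamp: 2024-05-20 11:08:56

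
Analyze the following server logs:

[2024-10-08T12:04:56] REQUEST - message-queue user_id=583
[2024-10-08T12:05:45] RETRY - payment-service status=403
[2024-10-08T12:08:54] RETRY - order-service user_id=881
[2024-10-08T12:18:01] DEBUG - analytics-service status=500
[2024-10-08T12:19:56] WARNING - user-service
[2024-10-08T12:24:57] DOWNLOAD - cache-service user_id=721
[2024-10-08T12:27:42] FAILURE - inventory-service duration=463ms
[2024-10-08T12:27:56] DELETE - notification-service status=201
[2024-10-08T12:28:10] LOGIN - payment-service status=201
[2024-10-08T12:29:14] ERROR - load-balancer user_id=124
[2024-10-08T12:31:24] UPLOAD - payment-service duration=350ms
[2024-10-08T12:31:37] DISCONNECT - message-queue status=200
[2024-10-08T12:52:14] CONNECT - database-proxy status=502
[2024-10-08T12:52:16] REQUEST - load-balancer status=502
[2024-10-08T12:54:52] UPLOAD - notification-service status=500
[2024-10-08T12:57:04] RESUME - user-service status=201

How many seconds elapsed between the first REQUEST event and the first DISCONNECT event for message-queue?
1601

To find the time between events:

1. Locate the first REQUEST event for message-queue: 2024-10-08T12:04:56
2. Locate the first DISCONNECT event for message-queue: 2024-10-08T12:31:37
3. Calculate the difference: 2024-10-08T12:31:37 - 2024-10-08T12:04:56 = 1601 seconds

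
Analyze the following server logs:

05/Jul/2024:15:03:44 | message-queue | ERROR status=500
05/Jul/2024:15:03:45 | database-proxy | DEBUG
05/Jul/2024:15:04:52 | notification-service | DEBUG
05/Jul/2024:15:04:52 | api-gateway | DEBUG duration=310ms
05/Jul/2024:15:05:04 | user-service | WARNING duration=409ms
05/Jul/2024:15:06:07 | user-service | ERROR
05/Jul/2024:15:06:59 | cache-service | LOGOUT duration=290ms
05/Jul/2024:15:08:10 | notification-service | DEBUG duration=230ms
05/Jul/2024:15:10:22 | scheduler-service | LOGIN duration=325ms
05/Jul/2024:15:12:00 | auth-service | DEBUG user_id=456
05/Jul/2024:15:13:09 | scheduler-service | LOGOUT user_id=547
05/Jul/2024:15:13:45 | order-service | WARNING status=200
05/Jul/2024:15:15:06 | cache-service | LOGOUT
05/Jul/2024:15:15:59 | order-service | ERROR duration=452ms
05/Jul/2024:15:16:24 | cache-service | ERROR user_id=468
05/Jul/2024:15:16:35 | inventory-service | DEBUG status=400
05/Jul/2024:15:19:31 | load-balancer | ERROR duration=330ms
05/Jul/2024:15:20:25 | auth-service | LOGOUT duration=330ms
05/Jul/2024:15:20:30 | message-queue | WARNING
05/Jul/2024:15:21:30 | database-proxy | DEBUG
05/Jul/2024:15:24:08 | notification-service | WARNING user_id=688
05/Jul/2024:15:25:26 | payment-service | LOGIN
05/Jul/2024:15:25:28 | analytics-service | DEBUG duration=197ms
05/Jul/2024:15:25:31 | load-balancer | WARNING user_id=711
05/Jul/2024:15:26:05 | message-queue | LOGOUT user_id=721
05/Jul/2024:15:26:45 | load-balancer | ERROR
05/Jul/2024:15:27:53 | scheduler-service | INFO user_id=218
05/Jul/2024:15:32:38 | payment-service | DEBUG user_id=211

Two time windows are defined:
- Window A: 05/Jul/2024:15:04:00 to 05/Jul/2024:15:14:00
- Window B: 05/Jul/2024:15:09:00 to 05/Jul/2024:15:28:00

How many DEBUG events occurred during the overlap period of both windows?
1

To find overlap events:

1. Window A: 05/Jul/2024:15:04:00 to 05/Jul/2024:15:14:00
2. Window B: 05/Jul/2024:15:09:00 to 05/Jul/2024:15:28:00
3. Overlap period: 05/Jul/2024:15:09:00 to 05/Jul/2024:15:14:00
4. Count DEBUG events in overlap: 1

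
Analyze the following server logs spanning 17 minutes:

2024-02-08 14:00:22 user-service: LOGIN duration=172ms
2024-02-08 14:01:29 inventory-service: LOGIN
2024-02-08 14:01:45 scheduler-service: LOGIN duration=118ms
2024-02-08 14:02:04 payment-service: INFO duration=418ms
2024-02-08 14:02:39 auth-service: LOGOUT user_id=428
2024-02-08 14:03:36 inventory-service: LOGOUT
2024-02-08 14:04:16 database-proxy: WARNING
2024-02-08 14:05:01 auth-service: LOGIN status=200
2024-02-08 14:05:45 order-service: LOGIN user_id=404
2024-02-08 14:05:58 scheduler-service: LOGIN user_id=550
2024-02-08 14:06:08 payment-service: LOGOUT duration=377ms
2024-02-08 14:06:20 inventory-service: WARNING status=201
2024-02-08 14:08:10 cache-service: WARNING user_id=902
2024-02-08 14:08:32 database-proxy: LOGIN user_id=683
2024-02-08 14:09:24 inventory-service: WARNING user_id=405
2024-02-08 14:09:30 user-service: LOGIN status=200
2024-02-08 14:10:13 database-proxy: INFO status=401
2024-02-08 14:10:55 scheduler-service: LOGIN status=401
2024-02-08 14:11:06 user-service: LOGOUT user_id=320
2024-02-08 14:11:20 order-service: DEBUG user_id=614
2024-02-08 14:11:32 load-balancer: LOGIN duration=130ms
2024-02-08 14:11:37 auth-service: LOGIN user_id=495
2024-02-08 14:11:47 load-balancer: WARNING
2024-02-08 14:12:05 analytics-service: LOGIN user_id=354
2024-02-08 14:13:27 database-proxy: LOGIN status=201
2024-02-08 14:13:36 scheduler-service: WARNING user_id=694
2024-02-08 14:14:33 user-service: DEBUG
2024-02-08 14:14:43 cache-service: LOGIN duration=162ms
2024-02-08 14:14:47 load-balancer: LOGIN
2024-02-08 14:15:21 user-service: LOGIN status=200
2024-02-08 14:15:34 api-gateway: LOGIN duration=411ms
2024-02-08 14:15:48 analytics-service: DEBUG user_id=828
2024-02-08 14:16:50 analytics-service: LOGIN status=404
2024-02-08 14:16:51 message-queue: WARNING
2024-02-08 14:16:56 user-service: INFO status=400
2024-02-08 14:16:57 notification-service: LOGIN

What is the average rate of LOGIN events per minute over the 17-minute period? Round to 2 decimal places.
1.12

To calculate the rate:

1. Count total LOGIN events: 19
2. Total time period: 17 minutes
3. Rate = 19 / 17 = 1.12 events per minute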